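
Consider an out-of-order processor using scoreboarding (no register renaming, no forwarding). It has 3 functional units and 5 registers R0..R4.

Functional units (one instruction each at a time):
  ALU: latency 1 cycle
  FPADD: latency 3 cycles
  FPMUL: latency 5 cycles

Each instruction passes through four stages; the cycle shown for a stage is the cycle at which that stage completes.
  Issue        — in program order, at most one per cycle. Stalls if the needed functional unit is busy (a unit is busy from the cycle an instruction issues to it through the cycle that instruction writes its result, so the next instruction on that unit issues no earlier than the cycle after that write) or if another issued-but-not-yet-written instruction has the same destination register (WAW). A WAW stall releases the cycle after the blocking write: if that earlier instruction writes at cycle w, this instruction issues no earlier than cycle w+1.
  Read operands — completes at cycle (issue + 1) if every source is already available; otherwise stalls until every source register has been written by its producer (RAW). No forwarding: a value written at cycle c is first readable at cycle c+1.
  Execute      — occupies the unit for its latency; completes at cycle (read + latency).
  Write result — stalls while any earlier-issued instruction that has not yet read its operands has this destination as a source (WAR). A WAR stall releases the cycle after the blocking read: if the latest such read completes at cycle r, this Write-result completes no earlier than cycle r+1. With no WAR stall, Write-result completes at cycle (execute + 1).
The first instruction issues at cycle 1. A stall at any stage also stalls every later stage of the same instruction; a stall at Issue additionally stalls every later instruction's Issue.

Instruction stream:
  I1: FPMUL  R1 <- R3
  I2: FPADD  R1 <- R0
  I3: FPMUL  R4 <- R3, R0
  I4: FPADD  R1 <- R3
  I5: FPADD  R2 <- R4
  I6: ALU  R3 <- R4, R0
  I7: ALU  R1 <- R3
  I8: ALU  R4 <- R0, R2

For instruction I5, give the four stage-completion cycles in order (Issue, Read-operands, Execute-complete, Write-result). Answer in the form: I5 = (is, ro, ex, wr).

cycle 1: I1→FPMUL
cycle 2: I1 RO
cycle 7: I1 EX
cycle 8: I1 WR R1
cycle 9: I2→FPADD
cycle 10: I2 RO | I3→FPMUL
cycle 11: I3 RO
cycle 13: I2 EX
cycle 14: I2 WR R1
cycle 15: I4→FPADD
cycle 16: I3 EX | I4 RO
cycle 17: I3 WR R4
cycle 19: I4 EX
cycle 20: I4 WR R1
cycle 21: I5→FPADD
cycle 22: I5 RO | I6→ALU
cycle 23: I6 RO
cycle 24: I6 EX
cycle 25: I5 EX | I6 WR R3
cycle 26: I5 WR R2 | I7→ALU
cycle 27: I7 RO
cycle 28: I7 EX
cycle 29: I7 WR R1
cycle 30: I8→ALU
cycle 31: I8 RO
cycle 32: I8 EX
cycle 33: I8 WR R4

I5 = (21, 22, 25, 26)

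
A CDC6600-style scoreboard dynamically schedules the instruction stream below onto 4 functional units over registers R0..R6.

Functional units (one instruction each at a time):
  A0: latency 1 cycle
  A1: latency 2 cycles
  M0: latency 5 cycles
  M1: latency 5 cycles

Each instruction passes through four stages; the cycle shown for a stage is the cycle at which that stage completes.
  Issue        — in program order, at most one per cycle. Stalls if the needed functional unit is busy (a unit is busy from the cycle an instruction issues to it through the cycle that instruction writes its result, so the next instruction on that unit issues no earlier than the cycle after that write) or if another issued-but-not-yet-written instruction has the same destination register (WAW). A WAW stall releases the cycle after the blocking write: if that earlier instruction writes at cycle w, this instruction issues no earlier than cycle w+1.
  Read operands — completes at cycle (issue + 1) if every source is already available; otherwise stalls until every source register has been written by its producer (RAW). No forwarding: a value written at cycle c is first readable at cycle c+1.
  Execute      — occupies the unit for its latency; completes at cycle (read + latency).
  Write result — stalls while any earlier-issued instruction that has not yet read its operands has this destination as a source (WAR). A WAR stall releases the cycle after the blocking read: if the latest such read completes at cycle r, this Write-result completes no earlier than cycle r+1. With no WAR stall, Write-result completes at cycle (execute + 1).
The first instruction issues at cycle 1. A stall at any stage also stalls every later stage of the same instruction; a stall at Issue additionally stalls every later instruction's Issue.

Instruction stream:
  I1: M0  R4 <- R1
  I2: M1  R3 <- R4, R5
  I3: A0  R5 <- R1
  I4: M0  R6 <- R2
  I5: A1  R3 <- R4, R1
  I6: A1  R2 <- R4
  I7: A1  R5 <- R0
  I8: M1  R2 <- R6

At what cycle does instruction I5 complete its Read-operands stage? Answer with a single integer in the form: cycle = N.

cycle = 17

t=1  I1 issues→M0
t=2  I1 reads | I2 issues→M1
t=3  I3 issues→A0
t=4  I3 reads
t=5  I3 exec-done
t=7  I1 exec-done
t=8  I1 writes R4
t=9  I2 reads | I4 issues→M0
t=10  I3 writes R5 | I4 reads
t=14  I2 exec-done
t=15  I2 writes R3 | I4 exec-done
t=16  I4 writes R6 | I5 issues→A1
t=17  I5 reads
t=19  I5 exec-done
t=20  I5 writes R3
t=21  I6 issues→A1
t=22  I6 reads
t=24  I6 exec-done
t=25  I6 writes R2
t=26  I7 issues→A1
t=27  I7 reads | I8 issues→M1
t=28  I8 reads
t=29  I7 exec-done
t=30  I7 writes R5
t=33  I8 exec-done
t=34  I8 writes R2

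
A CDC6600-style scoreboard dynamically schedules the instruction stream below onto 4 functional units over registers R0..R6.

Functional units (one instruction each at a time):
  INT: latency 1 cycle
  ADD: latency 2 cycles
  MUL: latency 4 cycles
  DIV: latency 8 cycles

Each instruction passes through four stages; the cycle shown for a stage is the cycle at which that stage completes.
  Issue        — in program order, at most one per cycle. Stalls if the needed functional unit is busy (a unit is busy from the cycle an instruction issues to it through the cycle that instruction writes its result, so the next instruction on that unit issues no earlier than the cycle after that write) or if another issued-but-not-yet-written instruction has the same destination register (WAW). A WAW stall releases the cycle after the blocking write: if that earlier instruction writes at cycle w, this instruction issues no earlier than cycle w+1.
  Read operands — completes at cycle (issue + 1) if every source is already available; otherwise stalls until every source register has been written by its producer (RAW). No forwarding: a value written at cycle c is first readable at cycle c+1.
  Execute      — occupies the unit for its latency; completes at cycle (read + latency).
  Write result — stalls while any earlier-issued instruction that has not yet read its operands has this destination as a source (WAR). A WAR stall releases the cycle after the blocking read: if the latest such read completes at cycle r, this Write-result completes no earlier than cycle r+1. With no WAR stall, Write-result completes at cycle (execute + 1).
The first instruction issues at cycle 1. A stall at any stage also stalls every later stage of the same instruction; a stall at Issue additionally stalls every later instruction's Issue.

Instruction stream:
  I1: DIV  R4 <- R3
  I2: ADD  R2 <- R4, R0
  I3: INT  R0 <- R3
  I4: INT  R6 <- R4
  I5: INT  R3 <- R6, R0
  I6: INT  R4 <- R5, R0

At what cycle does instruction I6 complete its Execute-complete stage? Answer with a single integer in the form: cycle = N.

c1: I1 issues→DIV
c2: I1 reads, I2 issues→ADD
c3: I3 issues→INT
c4: I3 reads
c5: I3 exec-done
c10: I1 exec-done
c11: I1 writes R4
c12: I2 reads
c13: I3 writes R0
c14: I2 exec-done, I4 issues→INT
c15: I2 writes R2, I4 reads
c16: I4 exec-done
c17: I4 writes R6
c18: I5 issues→INT
c19: I5 reads
c20: I5 exec-done
c21: I5 writes R3
c22: I6 issues→INT
c23: I6 reads
c24: I6 exec-done
c25: I6 writes R4

cycle = 24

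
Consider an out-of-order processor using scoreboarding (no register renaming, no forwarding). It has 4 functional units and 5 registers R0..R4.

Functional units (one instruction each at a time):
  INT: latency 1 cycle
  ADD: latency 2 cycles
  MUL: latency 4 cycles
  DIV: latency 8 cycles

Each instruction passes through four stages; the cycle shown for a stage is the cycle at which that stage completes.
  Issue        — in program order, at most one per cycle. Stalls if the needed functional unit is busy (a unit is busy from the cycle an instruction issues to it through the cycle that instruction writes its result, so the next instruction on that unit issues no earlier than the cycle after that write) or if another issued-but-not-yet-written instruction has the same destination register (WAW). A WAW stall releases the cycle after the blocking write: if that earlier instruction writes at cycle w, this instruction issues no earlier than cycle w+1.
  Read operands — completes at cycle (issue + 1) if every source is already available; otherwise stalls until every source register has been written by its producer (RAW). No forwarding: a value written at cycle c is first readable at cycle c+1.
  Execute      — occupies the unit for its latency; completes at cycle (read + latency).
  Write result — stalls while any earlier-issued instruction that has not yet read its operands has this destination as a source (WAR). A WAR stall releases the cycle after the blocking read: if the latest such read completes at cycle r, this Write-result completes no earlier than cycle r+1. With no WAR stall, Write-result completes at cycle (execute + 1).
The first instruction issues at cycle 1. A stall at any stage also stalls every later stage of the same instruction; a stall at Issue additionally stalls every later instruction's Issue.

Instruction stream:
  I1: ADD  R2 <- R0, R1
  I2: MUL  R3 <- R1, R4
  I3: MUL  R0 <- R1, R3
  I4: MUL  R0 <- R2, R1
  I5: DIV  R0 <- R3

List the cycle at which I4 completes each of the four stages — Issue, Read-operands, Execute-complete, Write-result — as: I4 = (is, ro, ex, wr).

I4 = (16, 17, 21, 22)

cycle 1: issue I1 (ADD)
cycle 2: I1 read-ops; issue I2 (MUL)
cycle 3: I2 read-ops
cycle 4: I1 finished on ADD
cycle 5: I1→R2
cycle 7: I2 finished on MUL
cycle 8: I2→R3
cycle 9: issue I3 (MUL)
cycle 10: I3 read-ops
cycle 14: I3 finished on MUL
cycle 15: I3→R0
cycle 16: issue I4 (MUL)
cycle 17: I4 read-ops
cycle 21: I4 finished on MUL
cycle 22: I4→R0
cycle 23: issue I5 (DIV)
cycle 24: I5 read-ops
cycle 32: I5 finished on DIV
cycle 33: I5→R0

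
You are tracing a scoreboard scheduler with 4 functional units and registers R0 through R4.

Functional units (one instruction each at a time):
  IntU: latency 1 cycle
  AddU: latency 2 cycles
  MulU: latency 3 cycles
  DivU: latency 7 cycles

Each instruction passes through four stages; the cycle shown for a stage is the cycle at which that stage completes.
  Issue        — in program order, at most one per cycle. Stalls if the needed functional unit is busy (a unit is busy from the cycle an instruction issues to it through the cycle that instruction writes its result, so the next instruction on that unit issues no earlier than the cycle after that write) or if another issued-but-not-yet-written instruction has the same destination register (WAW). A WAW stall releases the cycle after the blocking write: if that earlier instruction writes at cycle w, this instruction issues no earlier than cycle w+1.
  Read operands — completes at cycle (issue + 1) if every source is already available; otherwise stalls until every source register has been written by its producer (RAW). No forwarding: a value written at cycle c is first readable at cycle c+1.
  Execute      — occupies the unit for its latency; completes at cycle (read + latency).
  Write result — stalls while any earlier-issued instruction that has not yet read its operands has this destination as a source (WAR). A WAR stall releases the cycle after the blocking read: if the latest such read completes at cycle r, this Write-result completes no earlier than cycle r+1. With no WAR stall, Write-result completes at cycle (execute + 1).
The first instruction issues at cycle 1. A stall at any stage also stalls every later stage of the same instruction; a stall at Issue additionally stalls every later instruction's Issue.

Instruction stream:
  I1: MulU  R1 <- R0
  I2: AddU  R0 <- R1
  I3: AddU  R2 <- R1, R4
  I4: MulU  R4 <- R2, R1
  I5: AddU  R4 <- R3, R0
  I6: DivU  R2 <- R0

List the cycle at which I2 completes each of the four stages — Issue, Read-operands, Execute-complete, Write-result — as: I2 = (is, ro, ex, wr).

I2 = (2, 7, 9, 10)

1) issue 1, read 2, done 5, write 6
2) issue 2, read 7, done 9, write 10  <RAW R1: wait I1 write@6>
3) issue 11, read 12, done 14, write 15  <struct: AddU busy until I2 writes@10>
4) issue 12, read 16, done 19, write 20  <RAW R2: wait I3 write@15>
5) issue 21, read 22, done 24, write 25  <WAW R4: wait I4 write@20>
6) issue 22, read 23, done 30, write 31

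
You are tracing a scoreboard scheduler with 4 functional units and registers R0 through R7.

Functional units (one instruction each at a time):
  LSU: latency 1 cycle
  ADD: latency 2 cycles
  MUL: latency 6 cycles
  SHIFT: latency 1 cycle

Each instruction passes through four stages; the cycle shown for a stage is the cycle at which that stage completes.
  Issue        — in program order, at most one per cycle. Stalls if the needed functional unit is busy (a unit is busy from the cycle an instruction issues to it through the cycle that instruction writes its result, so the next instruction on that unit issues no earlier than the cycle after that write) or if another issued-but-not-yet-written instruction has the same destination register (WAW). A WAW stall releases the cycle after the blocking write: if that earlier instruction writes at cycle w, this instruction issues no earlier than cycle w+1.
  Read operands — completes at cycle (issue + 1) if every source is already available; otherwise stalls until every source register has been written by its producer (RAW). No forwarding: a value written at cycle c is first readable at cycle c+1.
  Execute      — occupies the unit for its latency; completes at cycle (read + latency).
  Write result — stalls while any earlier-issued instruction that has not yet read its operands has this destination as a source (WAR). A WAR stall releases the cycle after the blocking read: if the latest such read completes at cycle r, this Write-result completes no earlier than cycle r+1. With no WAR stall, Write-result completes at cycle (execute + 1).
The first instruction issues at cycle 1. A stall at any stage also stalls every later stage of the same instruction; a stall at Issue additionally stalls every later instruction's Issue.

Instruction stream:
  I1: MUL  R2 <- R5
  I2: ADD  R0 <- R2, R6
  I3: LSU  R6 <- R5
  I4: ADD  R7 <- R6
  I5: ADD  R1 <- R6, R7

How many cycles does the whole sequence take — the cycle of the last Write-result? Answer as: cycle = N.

cycle = 23

  I1 | 1 | 2 | 8 | 9
  I2 | 2 | 10 | 12 | 13   RAW R2: wait I1 write@9
  I3 | 3 | 4 | 5 | 11   WAR R6: wait I2 read@10
  I4 | 14 | 15 | 17 | 18   struct: ADD busy until I2 writes@13
  I5 | 19 | 20 | 22 | 23   struct: ADD busy until I4 writes@18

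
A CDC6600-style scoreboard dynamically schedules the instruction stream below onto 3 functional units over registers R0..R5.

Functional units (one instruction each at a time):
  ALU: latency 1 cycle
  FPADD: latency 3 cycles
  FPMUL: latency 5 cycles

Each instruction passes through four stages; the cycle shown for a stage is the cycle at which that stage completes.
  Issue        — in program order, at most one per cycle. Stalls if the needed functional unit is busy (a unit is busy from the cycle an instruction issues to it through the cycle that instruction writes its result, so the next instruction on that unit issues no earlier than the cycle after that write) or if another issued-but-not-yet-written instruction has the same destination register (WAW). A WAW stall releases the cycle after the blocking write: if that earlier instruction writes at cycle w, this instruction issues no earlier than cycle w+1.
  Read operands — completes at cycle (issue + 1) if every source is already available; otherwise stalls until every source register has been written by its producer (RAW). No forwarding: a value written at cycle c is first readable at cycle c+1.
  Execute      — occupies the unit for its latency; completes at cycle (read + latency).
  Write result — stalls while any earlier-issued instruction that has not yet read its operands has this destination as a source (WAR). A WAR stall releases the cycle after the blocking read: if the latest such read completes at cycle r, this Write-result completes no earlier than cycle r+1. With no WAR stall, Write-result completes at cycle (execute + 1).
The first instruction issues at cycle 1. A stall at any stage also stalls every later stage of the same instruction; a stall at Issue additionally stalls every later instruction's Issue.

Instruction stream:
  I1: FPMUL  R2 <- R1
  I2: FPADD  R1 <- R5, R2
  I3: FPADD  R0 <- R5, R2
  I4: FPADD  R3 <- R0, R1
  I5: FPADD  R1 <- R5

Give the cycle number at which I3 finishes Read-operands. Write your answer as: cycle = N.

I1 -> (1, 2, 7, 8)
I2 -> (2, 9, 12, 13)  // RAW R2: wait I1 write@8
I3 -> (14, 15, 18, 19)  // struct: FPADD busy until I2 writes@13
I4 -> (20, 21, 24, 25)  // struct: FPADD busy until I3 writes@19
I5 -> (26, 27, 30, 31)  // struct: FPADD busy until I4 writes@25

cycle = 15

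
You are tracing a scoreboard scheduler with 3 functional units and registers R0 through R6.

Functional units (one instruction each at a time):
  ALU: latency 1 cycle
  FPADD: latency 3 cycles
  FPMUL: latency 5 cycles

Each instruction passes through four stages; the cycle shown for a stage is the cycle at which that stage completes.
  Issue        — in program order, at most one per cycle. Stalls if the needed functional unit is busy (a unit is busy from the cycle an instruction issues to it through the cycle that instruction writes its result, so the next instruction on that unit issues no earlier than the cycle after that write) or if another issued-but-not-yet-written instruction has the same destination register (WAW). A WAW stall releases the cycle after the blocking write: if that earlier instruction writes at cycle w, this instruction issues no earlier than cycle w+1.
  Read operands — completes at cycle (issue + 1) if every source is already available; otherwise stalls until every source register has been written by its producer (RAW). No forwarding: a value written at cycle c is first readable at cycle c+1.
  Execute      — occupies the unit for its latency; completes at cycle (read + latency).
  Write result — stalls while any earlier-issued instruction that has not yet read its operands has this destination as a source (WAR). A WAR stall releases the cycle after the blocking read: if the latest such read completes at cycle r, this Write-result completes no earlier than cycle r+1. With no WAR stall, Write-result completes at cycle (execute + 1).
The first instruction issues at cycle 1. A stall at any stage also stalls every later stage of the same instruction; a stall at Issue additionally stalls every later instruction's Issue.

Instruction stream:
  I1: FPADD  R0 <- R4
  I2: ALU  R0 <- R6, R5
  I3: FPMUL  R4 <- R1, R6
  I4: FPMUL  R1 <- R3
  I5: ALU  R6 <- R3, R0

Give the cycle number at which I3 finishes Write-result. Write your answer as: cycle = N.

t=1  I1 dispatched to FPADD
t=2  I1 operands ready
t=5  I1 complete
t=6  R0←I1
t=7  I2 dispatched to ALU
t=8  I2 operands ready, I3 dispatched to FPMUL
t=9  I2 complete, I3 operands ready
t=10  R0←I2
t=14  I3 complete
t=15  R4←I3
t=16  I4 dispatched to FPMUL
t=17  I4 operands ready, I5 dispatched to ALU
t=18  I5 operands ready
t=19  I5 complete
t=20  R6←I5
t=22  I4 complete
t=23  R1←I4

cycle = 15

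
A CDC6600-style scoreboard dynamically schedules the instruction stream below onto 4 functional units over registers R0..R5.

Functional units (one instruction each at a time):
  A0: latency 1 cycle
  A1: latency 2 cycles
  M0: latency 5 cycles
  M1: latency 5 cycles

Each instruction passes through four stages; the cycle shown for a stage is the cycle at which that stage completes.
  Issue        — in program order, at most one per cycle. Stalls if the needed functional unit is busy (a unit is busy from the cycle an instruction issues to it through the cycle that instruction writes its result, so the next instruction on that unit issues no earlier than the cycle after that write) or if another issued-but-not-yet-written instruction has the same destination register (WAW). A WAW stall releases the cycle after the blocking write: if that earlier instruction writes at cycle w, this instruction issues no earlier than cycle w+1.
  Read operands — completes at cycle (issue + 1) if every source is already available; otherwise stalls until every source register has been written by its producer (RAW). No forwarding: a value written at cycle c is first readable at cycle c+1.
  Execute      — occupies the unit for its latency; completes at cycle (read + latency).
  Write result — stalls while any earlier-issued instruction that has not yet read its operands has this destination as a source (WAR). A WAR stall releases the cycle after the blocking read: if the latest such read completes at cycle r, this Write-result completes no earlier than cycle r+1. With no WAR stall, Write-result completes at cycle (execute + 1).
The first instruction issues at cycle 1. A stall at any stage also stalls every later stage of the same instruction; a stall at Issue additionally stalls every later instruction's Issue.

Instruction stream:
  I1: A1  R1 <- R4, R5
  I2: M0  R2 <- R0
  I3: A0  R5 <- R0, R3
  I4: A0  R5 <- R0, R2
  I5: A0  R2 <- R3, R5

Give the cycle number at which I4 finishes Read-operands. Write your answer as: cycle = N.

cycle = 10

I1: IS=1 RO=2 EX=4 WR=5
I2: IS=2 RO=3 EX=8 WR=9
I3: IS=3 RO=4 EX=5 WR=6
I4: IS=7 RO=10 EX=11 WR=12  [struct: A0 busy until I3 writes@6; RAW R2: wait I2 write@9]
I5: IS=13 RO=14 EX=15 WR=16  [struct: A0 busy until I4 writes@12]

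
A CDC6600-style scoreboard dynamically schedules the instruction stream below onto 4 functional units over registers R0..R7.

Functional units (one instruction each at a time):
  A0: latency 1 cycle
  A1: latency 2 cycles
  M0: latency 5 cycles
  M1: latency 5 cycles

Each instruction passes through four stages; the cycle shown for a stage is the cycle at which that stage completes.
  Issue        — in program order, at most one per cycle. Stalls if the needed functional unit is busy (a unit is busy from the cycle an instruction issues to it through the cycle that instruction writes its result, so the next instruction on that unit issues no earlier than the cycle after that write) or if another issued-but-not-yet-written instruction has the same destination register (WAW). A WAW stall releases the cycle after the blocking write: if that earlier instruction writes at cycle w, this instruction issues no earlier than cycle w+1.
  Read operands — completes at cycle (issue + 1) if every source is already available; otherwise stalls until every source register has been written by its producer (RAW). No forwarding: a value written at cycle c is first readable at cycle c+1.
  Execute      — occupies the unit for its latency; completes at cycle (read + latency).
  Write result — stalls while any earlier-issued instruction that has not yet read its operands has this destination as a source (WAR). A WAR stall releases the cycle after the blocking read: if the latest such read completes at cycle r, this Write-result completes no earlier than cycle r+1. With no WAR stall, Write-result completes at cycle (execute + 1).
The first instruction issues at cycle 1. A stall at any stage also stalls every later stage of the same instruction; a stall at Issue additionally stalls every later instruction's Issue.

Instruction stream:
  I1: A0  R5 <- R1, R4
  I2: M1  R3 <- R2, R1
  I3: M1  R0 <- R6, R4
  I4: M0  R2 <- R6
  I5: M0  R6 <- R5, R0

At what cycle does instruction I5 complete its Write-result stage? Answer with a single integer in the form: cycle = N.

  I1 | 1 | 2 | 3 | 4
  I2 | 2 | 3 | 8 | 9
  I3 | 10 | 11 | 16 | 17   struct: M1 busy until I2 writes@9
  I4 | 11 | 12 | 17 | 18
  I5 | 19 | 20 | 25 | 26   struct: M0 busy until I4 writes@18

cycle = 26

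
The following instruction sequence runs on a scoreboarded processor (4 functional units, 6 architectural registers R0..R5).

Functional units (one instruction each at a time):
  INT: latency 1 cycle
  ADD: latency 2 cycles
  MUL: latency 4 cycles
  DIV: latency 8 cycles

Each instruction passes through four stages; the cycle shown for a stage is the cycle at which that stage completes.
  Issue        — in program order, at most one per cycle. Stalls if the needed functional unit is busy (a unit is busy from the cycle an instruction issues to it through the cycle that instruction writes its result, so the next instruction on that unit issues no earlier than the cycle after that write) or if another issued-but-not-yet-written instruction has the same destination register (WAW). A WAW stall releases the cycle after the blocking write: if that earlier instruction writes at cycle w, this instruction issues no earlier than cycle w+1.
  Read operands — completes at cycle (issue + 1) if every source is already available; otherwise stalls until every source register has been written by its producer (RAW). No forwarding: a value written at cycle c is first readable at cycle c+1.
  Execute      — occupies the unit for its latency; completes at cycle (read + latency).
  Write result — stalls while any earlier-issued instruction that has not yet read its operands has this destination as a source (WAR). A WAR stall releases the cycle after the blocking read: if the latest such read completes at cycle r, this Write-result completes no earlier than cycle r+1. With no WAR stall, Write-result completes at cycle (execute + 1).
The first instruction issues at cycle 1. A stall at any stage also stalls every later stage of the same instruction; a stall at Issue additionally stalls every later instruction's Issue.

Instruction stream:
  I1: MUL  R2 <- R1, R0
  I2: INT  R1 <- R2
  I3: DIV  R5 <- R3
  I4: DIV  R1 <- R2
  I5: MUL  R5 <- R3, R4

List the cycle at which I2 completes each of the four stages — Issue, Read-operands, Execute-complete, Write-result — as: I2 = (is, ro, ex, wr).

I2 = (2, 8, 9, 10)

I1  is:1  ro:2  ex:6  wr:7
I2  is:2  ro:8  ex:9  wr:10  — RAW R2: wait I1 write@7
I3  is:3  ro:4  ex:12  wr:13
I4  is:14  ro:15  ex:23  wr:24  — struct: DIV busy until I3 writes@13
I5  is:15  ro:16  ex:20  wr:21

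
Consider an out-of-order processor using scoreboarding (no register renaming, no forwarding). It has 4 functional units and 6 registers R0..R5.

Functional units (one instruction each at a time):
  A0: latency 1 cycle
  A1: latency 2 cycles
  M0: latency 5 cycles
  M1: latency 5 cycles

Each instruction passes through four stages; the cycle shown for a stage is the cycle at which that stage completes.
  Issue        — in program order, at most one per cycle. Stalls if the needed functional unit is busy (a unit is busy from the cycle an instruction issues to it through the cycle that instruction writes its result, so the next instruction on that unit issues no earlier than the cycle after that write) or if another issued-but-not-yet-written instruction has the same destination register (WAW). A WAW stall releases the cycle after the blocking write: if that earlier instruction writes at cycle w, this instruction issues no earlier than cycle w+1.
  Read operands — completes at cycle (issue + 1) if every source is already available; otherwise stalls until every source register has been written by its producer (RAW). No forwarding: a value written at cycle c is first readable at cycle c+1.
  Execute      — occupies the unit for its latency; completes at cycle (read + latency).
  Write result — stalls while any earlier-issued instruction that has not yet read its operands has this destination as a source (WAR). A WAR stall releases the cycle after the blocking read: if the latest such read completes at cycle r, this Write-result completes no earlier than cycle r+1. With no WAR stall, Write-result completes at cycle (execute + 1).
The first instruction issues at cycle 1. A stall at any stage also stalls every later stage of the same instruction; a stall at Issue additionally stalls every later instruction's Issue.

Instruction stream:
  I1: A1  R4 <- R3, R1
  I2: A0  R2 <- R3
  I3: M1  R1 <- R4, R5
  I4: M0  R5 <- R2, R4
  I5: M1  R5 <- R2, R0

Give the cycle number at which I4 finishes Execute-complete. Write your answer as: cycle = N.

cycle = 11

[I1] 1/2/4/5
[I2] 2/3/4/5
[I3] 3/6/11/12  (RAW R4: wait I1 write@5)
[I4] 4/6/11/12  (RAW R2: wait I2 write@5; RAW R4: wait I1 write@5)
[I5] 13/14/19/20  (WAW R5: wait I4 write@12)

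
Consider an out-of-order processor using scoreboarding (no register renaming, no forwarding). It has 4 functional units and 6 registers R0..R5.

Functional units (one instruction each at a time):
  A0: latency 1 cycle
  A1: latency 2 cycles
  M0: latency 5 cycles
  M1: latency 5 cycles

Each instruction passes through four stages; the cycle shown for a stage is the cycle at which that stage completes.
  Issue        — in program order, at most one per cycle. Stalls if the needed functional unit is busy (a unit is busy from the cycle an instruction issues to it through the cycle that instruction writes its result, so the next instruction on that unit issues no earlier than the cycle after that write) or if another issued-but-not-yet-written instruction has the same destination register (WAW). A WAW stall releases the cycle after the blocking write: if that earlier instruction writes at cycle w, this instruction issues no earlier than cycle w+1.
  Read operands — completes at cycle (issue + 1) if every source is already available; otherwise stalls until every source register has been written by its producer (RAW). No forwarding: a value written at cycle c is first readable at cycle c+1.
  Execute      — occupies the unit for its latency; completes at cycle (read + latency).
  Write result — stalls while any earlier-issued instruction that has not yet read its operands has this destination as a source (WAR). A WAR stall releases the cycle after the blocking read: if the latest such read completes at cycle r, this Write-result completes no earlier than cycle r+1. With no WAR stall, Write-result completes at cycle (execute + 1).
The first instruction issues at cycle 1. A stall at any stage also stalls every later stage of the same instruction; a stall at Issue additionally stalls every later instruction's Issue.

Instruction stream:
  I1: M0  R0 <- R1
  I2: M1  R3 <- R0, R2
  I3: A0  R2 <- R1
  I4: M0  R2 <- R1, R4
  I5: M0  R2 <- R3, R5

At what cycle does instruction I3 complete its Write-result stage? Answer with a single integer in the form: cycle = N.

cycle = 10

[1] I1 issues→M0
[2] I1 reads, I2 issues→M1
[3] I3 issues→A0
[4] I3 reads
[5] I3 exec-done
[7] I1 exec-done
[8] I1 writes R0
[9] I2 reads
[10] I3 writes R2
[11] I4 issues→M0
[12] I4 reads
[14] I2 exec-done
[15] I2 writes R3
[17] I4 exec-done
[18] I4 writes R2
[19] I5 issues→M0
[20] I5 reads
[25] I5 exec-done
[26] I5 writes R2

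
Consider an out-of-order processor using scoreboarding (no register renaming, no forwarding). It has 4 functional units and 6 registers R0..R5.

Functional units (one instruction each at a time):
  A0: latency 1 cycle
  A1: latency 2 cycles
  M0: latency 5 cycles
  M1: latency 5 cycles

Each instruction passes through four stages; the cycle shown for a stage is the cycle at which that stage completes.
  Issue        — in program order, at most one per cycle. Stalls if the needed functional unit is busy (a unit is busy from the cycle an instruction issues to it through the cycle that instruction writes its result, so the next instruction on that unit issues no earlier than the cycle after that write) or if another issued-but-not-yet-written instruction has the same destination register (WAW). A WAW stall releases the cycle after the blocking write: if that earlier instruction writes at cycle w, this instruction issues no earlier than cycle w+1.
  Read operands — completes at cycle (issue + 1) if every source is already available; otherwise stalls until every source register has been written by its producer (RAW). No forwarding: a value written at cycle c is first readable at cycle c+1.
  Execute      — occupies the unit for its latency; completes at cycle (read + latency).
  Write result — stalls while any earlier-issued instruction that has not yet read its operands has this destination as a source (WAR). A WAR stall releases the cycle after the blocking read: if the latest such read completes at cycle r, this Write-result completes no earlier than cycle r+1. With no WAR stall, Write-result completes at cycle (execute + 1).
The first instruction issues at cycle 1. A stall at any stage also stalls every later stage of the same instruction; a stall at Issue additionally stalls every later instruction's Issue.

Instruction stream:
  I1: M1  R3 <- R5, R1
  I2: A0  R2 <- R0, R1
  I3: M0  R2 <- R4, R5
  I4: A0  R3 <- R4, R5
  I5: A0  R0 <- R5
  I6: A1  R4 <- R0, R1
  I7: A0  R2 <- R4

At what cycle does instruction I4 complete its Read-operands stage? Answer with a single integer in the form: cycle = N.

[I1] 1/2/7/8
[I2] 2/3/4/5
[I3] 6/7/12/13  (WAW R2: wait I2 write@5)
[I4] 9/10/11/12  (WAW R3: wait I1 write@8)
[I5] 13/14/15/16  (struct: A0 busy until I4 writes@12)
[I6] 14/17/19/20  (RAW R0: wait I5 write@16)
[I7] 17/21/22/23  (struct: A0 busy until I5 writes@16; RAW R4: wait I6 write@20)

cycle = 10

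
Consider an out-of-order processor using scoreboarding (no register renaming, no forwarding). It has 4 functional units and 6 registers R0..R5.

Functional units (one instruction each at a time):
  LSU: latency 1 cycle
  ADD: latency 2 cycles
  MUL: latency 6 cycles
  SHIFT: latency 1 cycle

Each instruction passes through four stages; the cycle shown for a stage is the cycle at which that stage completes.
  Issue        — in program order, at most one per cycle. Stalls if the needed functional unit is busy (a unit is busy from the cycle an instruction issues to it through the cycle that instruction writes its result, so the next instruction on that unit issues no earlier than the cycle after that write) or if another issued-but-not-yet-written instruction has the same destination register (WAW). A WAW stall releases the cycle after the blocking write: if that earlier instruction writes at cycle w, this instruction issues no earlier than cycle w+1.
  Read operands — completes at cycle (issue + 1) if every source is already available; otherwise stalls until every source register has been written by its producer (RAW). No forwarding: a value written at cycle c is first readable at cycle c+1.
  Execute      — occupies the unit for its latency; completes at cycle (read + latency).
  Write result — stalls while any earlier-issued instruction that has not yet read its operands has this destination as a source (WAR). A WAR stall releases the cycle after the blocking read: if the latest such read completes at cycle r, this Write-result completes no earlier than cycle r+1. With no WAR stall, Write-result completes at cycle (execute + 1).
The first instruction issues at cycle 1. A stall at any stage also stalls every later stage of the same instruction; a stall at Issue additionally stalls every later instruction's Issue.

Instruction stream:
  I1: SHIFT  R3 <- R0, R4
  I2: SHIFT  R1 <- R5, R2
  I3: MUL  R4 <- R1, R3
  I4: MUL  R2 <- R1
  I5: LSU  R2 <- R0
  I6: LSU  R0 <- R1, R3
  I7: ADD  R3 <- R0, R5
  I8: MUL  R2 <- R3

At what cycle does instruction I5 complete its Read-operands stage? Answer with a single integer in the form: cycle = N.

I1 -> (1, 2, 3, 4)
I2 -> (5, 6, 7, 8)  // struct: SHIFT busy until I1 writes@4
I3 -> (6, 9, 15, 16)  // RAW R1: wait I2 write@8
I4 -> (17, 18, 24, 25)  // struct: MUL busy until I3 writes@16
I5 -> (26, 27, 28, 29)  // WAW R2: wait I4 write@25
I6 -> (30, 31, 32, 33)  // struct: LSU busy until I5 writes@29
I7 -> (31, 34, 36, 37)  // RAW R0: wait I6 write@33
I8 -> (32, 38, 44, 45)  // RAW R3: wait I7 write@37

cycle = 27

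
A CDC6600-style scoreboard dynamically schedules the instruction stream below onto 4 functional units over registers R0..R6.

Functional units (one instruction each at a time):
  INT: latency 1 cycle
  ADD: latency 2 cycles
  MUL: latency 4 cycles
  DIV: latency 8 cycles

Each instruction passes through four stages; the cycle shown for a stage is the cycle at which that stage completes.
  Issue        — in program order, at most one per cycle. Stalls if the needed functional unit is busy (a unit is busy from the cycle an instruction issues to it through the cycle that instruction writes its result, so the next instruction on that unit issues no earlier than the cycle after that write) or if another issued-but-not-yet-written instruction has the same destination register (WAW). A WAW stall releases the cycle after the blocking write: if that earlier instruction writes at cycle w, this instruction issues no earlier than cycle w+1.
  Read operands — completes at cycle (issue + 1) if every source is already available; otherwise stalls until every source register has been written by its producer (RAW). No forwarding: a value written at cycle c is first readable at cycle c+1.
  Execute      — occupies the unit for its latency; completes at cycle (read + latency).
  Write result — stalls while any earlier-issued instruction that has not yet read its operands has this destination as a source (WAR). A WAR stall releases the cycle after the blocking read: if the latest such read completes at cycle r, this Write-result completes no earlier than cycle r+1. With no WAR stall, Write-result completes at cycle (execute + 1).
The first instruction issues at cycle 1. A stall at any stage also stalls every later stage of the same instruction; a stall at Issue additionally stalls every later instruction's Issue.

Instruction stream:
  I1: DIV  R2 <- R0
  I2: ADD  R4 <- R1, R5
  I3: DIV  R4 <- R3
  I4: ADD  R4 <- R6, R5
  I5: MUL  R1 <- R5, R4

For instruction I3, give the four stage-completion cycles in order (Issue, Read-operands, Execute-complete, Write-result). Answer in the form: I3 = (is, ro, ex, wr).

I3 = (12, 13, 21, 22)

t=1  I1 issues→DIV
t=2  I1 reads; I2 issues→ADD
t=3  I2 reads
t=5  I2 exec-done
t=6  I2 writes R4
t=10  I1 exec-done
t=11  I1 writes R2
t=12  I3 issues→DIV
t=13  I3 reads
t=21  I3 exec-done
t=22  I3 writes R4
t=23  I4 issues→ADD
t=24  I4 reads; I5 issues→MUL
t=26  I4 exec-done
t=27  I4 writes R4
t=28  I5 reads
t=32  I5 exec-done
t=33  I5 writes R1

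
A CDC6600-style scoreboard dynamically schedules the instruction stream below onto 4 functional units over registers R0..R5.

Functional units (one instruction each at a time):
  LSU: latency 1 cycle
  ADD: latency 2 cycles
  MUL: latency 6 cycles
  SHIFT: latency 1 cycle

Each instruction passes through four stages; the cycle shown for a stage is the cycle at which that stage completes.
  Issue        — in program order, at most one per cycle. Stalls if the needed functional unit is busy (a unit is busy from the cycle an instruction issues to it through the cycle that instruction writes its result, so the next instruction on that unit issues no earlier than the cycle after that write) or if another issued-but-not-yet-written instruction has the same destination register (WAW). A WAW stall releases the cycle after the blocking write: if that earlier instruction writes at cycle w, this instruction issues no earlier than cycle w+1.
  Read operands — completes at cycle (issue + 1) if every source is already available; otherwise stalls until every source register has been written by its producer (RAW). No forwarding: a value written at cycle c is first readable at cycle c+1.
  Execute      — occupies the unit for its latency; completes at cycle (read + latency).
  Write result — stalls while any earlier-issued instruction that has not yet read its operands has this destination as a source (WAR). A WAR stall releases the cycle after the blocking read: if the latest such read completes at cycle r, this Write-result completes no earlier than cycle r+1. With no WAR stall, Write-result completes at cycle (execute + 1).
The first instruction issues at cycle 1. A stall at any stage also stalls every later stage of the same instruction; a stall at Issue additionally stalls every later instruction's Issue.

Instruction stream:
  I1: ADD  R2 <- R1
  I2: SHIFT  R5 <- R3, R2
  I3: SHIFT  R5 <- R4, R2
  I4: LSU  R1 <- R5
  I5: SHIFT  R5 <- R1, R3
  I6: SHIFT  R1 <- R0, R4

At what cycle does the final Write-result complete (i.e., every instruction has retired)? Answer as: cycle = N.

[1] I1→ADD
[2] I1 RO | I2→SHIFT
[4] I1 EX
[5] I1 WR R2
[6] I2 RO
[7] I2 EX
[8] I2 WR R5
[9] I3→SHIFT
[10] I3 RO | I4→LSU
[11] I3 EX
[12] I3 WR R5
[13] I4 RO | I5→SHIFT
[14] I4 EX
[15] I4 WR R1
[16] I5 RO
[17] I5 EX
[18] I5 WR R5
[19] I6→SHIFT
[20] I6 RO
[21] I6 EX
[22] I6 WR R1

cycle = 22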